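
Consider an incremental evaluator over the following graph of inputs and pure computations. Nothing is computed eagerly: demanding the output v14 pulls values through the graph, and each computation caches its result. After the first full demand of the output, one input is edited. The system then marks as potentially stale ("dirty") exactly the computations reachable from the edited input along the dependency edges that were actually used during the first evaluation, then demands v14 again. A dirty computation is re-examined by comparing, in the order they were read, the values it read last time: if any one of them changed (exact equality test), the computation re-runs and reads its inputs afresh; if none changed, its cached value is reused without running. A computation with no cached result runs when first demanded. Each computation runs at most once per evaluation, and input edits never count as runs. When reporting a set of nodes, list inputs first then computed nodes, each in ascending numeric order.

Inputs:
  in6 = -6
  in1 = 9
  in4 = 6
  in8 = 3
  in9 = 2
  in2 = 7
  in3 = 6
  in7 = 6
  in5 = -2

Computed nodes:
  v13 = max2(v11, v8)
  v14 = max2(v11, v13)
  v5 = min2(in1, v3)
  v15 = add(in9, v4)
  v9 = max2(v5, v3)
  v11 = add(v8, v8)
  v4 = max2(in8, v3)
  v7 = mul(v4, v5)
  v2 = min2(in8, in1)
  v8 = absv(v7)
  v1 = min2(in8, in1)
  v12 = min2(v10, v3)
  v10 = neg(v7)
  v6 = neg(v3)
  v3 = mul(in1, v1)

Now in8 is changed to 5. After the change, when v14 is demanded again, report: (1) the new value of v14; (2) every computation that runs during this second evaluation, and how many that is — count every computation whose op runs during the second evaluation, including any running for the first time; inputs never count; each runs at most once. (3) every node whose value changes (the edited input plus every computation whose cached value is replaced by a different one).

Initial pass — values computed on the first demand:
  v1 = min2(3, 9) = 3
  v3 = mul(9, 3) = 27
  v4 = max2(3, 27) = 27
  v5 = min2(9, 27) = 9
  v7 = mul(27, 9) = 243
  v8 = absv(243) = 243
  v11 = add(243, 243) = 486
  v13 = max2(486, 243) = 486
  v14 = max2(486, 486) = 486

Second demand — change propagation:
  v1: re-runs because in8 3->5; new result 5.
  v3: re-runs because v1 3->5; new result 45.
  v4: re-runs because in8 3->5; v3 27->45; new result 45.
  v5: re-runs because v3 27->45; new result 9 (unchanged).
  v7: re-runs because v4 27->45; new result 405.
  v8: re-runs because v7 243->405; new result 405.
  v11: re-runs because v8 243->405; v8 243->405; new result 810.
  v13: re-runs because v11 486->810; v8 243->405; new result 810.
  v14: re-runs because v11 486->810; v13 486->810; new result 810.

v14 now evaluates to 810.
Run set: v1, v3, v4, v5, v7, v8, v11, v13, v14 (9 run).
Changed values: in8, v1, v3, v4, v7, v8, v11, v13, v14.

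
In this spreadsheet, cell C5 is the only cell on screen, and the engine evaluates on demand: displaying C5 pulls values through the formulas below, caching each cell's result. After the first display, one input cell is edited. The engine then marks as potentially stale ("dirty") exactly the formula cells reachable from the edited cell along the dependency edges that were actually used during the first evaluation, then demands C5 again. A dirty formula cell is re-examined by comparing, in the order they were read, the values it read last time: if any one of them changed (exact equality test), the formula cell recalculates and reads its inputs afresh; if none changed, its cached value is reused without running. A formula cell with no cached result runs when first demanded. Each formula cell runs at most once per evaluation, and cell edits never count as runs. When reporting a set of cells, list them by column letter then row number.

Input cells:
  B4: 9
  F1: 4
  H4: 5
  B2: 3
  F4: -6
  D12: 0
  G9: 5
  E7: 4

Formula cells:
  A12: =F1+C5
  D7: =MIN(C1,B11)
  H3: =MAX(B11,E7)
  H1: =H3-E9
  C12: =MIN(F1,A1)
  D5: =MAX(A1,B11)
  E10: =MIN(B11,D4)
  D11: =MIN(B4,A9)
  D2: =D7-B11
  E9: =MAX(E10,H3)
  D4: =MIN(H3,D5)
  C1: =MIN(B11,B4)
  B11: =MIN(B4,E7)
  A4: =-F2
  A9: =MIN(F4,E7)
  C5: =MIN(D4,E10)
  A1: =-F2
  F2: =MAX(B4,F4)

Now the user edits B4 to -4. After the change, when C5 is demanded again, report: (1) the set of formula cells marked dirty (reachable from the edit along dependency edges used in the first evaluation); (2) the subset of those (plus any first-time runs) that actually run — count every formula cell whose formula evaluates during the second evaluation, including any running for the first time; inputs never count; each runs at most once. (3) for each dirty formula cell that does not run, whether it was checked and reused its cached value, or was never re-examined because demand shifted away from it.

Initial pass — values computed on the first demand:
  B11 = MIN(9, 4) = 4
  F2 = MAX(9, -6) = 9
  A1 = -(9) = -9
  D5 = MAX(-9, 4) = 4
  H3 = MAX(4, 4) = 4
  D4 = MIN(4, 4) = 4
  E10 = MIN(4, 4) = 4
  C5 = MIN(4, 4) = 4

Second demand — change propagation:
  B11: re-runs because B4 9->-4; new result -4.
  F2: re-runs because B4 9->-4; new result -4.
  A1: re-runs because F2 9->-4; new result 4.
  D5: re-runs because A1 -9->4; B11 4->-4; new result 4 (unchanged).
  H3: re-runs because B11 4->-4; new result 4 (unchanged).
  D4: re-examined; everything it read last time is the same (H3 unchanged, D5 unchanged) — cache 4 kept, no run.
  E10: re-runs because B11 4->-4; new result -4.
  C5: re-runs because E10 4->-4; new result -4.

The important point: at D4 every value read last time is unchanged, so the dirty flag clears without a run.

Dirty set: A1, B11, C5, D4, D5, E10, F2, H3.
Run set: A1, B11, C5, D5, E10, F2, H3 (7 run).
Re-examined without running (cache reused): D4.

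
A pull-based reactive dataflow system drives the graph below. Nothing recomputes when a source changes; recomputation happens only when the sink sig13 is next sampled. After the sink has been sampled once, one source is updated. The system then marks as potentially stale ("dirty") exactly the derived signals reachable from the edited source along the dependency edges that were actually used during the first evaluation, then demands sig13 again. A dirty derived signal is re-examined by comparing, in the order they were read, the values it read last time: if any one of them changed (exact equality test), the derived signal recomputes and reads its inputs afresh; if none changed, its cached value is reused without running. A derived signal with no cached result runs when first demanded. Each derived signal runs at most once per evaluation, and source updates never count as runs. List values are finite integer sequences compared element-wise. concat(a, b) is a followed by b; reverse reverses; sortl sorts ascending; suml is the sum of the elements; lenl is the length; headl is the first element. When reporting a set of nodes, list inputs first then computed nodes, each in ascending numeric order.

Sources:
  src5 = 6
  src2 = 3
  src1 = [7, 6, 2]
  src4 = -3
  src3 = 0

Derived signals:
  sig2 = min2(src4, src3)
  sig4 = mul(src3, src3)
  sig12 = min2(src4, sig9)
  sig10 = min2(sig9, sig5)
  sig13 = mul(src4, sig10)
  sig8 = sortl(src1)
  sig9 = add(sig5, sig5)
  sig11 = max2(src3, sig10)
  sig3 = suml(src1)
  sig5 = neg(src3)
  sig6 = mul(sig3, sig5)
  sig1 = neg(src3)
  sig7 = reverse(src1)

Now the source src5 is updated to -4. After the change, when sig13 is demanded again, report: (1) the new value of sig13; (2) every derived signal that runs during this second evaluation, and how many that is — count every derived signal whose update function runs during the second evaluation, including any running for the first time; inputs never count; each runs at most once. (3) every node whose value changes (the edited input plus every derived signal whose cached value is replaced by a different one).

New value of sig13: 0.
Derived signals that run: none — 0 in total.
Values that change: src5.
Key observation: src5 is never demanded by the output, so the edit triggers no recomputation at all.

First evaluation (everything demanded from the output):
  sig5 = neg(0) = 0
  sig9 = add(0, 0) = 0
  sig10 = min2(0, 0) = 0
  sig13 = mul(-3, 0) = 0

Propagation after the edit:
  src5 feeds no computation that the output demands — nothing is marked dirty and nothing runs.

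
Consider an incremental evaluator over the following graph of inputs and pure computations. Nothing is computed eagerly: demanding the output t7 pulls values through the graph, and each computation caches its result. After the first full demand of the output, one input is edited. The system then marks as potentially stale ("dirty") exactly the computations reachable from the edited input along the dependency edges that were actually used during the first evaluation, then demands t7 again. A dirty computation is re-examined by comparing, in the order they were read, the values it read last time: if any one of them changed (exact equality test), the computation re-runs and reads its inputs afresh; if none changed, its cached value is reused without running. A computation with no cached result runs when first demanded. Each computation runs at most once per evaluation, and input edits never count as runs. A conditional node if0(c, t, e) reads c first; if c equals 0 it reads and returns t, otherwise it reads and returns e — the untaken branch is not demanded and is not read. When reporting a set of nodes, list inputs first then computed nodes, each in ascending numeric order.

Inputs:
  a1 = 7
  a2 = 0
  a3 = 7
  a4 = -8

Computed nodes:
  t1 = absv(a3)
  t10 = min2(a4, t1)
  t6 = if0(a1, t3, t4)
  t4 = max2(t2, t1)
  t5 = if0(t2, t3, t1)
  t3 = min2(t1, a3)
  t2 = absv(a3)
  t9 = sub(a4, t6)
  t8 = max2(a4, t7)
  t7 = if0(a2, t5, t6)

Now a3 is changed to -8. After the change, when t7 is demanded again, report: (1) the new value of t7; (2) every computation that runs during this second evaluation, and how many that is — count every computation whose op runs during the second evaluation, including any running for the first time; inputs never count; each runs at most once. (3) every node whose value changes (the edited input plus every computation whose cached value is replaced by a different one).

Initial pass — values computed on the first demand:
  t1 = absv(7) = 7
  t2 = absv(7) = 7
  t5 = if0(t2=7 -> else branch t1) = 7
  t7 = if0(a2=0 -> then branch t5) = 7

Second demand — change propagation:
  t1: re-runs because a3 7->-8; new result 8.
  t2: re-runs because a3 7->-8; new result 8.
  t5: re-runs because t2 7->8; t1 7->8; new result 8.
  t7: re-runs because t5 7->8; new result 8.

t7 now evaluates to 8.
Run set: t1, t2, t5, t7 (4 run).
Changed values: a3, t1, t2, t5, t7.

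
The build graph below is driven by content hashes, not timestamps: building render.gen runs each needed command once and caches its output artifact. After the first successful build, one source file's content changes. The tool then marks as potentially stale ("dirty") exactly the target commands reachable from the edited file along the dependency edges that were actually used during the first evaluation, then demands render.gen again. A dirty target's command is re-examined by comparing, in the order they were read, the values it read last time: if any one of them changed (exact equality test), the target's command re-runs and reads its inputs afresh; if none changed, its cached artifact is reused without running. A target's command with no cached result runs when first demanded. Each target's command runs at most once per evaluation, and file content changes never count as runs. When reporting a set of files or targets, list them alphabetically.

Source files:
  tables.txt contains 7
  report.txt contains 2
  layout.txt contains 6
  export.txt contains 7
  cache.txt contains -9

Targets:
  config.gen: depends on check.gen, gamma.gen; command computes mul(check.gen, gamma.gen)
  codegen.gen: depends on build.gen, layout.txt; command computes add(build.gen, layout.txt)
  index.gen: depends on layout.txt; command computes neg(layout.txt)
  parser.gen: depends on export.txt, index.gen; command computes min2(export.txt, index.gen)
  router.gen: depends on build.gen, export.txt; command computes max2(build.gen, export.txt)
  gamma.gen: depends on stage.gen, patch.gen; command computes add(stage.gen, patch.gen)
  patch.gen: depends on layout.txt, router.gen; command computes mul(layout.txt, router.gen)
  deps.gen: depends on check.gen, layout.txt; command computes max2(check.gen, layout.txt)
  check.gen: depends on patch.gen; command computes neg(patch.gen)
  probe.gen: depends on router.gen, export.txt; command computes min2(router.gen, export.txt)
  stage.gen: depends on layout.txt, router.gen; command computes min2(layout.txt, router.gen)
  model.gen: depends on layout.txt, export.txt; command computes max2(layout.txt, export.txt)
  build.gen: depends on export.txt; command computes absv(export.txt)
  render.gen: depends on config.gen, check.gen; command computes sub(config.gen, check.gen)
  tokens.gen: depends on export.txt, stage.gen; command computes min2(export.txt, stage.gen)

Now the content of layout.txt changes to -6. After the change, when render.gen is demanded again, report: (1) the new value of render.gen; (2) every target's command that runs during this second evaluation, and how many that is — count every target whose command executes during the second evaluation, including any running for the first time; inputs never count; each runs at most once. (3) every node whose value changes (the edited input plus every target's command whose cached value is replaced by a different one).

render.gen now evaluates to -2058.
Run set: check.gen, config.gen, gamma.gen, patch.gen, render.gen, stage.gen (6 run).
Changed values: check.gen, gamma.gen, layout.txt, patch.gen, render.gen, stage.gen.

Initial pass — values computed on the first demand:
  build.gen = absv(7) = 7
  router.gen = max2(7, 7) = 7
  patch.gen = mul(6, 7) = 42
  check.gen = neg(42) = -42
  stage.gen = min2(6, 7) = 6
  gamma.gen = add(6, 42) = 48
  config.gen = mul(-42, 48) = -2016
  render.gen = sub(-2016, -42) = -1974

Second demand — change propagation:
  patch.gen: re-runs because layout.txt 6->-6; new result -42.
  check.gen: re-runs because patch.gen 42->-42; new result 42.
  stage.gen: re-runs because layout.txt 6->-6; new result -6.
  gamma.gen: re-runs because stage.gen 6->-6; patch.gen 42->-42; new result -48.
  config.gen: re-runs because check.gen -42->42; gamma.gen 48->-48; new result -2016 (unchanged).
  render.gen: re-runs because check.gen -42->42; new result -2058.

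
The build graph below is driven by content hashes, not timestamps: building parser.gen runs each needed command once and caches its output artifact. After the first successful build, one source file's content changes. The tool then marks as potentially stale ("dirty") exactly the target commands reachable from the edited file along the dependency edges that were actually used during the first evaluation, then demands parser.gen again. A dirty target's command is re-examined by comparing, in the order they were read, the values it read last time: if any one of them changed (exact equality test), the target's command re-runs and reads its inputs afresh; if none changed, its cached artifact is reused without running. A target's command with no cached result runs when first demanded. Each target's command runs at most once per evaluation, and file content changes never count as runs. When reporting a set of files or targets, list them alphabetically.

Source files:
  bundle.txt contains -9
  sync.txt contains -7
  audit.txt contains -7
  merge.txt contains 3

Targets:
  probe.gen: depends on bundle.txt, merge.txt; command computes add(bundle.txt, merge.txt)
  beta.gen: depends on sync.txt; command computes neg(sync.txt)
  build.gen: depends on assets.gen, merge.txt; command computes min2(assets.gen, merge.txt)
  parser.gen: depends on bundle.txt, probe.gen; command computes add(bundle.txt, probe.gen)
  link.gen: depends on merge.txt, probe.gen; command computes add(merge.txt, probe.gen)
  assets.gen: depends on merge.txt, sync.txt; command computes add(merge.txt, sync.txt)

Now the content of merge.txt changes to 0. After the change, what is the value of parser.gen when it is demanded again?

Initial pass — values computed on the first demand:
  probe.gen = add(-9, 3) = -6
  parser.gen = add(-9, -6) = -15

Second demand — change propagation:
  probe.gen: re-runs because merge.txt 3->0; new result -9.
  parser.gen: re-runs because probe.gen -6->-9; new result -18.

parser.gen now evaluates to -18.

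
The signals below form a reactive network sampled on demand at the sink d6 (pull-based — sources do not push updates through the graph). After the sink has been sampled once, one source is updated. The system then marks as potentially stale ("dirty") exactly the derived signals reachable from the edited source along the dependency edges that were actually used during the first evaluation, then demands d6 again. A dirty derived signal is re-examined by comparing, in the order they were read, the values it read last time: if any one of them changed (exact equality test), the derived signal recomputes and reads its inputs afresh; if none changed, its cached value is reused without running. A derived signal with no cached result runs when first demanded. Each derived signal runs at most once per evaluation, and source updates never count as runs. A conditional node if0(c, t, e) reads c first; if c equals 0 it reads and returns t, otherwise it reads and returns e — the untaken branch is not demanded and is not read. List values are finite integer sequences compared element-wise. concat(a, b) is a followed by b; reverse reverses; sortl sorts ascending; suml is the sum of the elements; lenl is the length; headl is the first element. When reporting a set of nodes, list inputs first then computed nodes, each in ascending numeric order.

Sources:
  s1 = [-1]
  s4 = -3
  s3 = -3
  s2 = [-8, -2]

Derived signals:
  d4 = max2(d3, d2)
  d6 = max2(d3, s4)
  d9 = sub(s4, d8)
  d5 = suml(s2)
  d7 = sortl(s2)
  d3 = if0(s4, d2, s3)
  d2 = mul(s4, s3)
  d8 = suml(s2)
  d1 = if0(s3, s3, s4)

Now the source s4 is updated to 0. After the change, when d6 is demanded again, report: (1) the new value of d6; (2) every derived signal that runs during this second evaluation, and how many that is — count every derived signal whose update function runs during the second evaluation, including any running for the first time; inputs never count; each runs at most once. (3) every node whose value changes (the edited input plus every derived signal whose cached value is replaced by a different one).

d6 now evaluates to 0.
Run set: d2, d3, d6 (3 run).
Changed values: s4, d3, d6.
The important point: the flipped condition pulls in fresh nodes; d2 runs for the first time.

Initial pass — values computed on the first demand:
  d3 = if0(s4=-3 -> else branch s3) = -3
  d6 = max2(-3, -3) = -3

Second demand — change propagation:
  d2: newly demanded (no cache) — executes and yields 0.
  d3: re-runs because s4 -3->0; new result 0.
  d6: re-runs because d3 -3->0; s4 -3->0; new result 0.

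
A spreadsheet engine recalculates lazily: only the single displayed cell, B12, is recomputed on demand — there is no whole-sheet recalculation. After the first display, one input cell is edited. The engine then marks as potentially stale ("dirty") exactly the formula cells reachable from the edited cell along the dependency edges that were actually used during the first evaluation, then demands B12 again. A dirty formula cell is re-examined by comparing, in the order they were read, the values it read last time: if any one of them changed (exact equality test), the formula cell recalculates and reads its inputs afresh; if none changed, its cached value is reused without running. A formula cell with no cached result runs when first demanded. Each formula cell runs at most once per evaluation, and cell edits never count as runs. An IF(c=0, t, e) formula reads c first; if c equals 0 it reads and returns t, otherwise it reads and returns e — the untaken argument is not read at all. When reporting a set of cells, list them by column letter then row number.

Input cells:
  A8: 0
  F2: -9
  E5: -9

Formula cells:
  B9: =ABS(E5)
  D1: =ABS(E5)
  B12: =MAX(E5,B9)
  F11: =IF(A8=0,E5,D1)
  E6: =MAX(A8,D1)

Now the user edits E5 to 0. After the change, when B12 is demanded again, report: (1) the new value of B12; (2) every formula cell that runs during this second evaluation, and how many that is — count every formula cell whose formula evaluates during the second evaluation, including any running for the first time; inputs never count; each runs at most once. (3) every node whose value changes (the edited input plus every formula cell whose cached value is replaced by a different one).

First evaluation (everything demanded from the output):
  B9 = ABS(-9) = 9
  B12 = MAX(-9, 9) = 9

Propagation after the edit:
  B9: runs — E5 -9->0; result 0.
  B12: runs — E5 -9->0; B9 9->0; result 0.

New value of B12: 0.
Formula cells that run: B9, B12 — 2 in total.
Values that change: B9, B12, E5.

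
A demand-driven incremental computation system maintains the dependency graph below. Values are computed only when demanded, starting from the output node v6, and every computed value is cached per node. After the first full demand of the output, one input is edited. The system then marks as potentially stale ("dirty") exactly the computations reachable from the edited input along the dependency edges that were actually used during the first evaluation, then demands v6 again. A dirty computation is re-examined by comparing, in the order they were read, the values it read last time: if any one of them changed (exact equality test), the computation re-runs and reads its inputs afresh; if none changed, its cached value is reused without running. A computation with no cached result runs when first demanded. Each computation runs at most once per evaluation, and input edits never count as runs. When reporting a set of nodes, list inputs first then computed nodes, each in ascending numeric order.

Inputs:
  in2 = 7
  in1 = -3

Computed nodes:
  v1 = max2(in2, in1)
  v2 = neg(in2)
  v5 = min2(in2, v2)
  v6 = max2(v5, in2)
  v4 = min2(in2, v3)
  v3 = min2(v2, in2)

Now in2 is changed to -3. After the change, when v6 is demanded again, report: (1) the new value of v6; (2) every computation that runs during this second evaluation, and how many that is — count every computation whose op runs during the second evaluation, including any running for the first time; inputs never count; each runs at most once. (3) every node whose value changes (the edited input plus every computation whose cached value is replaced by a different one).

New value of v6: -3.
Computations that run: v2, v5, v6 — 3 in total.
Values that change: in2, v2, v5, v6.

First evaluation (everything demanded from the output):
  v2 = neg(7) = -7
  v5 = min2(7, -7) = -7
  v6 = max2(-7, 7) = 7

Propagation after the edit:
  v2: runs — in2 7->-3; result 3.
  v5: runs — in2 7->-3; v2 -7->3; result -3.
  v6: runs — v5 -7->-3; in2 7->-3; result -3.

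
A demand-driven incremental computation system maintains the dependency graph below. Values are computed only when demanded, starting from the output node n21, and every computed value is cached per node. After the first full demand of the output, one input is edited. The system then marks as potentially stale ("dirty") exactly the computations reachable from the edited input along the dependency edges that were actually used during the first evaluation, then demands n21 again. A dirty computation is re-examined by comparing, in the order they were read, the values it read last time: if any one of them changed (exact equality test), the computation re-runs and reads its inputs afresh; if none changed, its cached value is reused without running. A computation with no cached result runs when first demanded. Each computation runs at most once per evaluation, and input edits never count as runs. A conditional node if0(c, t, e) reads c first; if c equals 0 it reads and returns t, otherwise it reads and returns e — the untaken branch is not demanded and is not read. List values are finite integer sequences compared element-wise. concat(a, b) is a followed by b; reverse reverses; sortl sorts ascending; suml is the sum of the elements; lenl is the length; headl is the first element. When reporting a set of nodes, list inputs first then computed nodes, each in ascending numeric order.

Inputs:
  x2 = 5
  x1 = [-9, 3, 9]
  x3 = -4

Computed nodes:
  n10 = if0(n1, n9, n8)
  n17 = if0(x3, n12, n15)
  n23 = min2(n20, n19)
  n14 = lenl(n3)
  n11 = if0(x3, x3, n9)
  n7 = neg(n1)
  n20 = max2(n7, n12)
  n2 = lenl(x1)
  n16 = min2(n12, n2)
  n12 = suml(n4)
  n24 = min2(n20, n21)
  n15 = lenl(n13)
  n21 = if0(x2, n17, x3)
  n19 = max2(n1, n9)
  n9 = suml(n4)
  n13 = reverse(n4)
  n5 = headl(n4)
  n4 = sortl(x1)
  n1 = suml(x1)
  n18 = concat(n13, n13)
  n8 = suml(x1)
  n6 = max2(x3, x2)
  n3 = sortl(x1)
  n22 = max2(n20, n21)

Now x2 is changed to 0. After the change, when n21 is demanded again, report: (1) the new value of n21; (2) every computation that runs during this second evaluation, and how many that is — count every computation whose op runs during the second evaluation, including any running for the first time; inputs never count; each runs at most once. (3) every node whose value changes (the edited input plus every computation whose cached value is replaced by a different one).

First evaluation (everything demanded from the output):
  n21 = if0(x2=5 -> else branch x3) = -4

Propagation after the edit:
  n4: demanded for the first time — runs, produces [-9, 3, 9].
  n13: demanded for the first time — runs, produces [9, 3, -9].
  n15: demanded for the first time — runs, produces 3.
  n17: demanded for the first time — runs, produces 3.
  n21: runs — x2 5->0; result 3.

Key observation: a condition flipped, so demand reaches new nodes — n4, n13, n15, n17 run for the first time.

New value of n21: 3.
Computations that run: n4, n13, n15, n17, n21 — 5 in total.
Values that change: x2, n21.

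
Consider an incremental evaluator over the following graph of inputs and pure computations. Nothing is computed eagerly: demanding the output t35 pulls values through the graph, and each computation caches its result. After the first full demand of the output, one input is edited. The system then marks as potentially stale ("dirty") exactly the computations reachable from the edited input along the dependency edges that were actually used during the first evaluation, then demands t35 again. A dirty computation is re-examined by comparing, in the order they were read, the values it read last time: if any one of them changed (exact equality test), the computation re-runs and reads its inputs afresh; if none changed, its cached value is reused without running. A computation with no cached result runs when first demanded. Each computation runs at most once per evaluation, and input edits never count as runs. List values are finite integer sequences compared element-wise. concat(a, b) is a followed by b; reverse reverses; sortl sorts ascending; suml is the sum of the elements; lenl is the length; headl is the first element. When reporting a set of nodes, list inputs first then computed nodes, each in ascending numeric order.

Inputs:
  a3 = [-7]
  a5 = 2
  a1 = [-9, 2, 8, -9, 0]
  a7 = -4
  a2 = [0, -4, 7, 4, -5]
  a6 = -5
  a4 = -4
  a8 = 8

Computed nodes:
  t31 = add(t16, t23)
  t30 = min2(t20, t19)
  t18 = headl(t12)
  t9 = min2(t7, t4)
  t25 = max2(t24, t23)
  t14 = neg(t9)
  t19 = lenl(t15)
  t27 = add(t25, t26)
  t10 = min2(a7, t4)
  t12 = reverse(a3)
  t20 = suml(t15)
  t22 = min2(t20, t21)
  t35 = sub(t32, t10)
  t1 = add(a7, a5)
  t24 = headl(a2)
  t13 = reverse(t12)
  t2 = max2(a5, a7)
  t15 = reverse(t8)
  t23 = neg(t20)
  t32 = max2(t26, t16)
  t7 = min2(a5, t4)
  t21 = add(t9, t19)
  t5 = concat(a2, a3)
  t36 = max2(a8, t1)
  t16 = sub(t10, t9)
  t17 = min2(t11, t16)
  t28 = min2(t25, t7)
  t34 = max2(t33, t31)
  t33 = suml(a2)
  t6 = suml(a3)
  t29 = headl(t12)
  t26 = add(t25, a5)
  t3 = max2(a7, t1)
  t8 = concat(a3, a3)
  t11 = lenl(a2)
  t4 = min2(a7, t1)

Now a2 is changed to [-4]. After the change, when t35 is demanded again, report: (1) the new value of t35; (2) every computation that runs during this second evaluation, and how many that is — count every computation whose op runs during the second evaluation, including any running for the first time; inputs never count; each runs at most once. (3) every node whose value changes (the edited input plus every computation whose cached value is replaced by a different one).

Initial pass — values computed on the first demand:
  t1 = add(-4, 2) = -2
  t4 = min2(-4, -2) = -4
  t7 = min2(2, -4) = -4
  t8 = concat([-7], [-7]) = [-7, -7]
  t9 = min2(-4, -4) = -4
  t10 = min2(-4, -4) = -4
  t15 = reverse([-7, -7]) = [-7, -7]
  t16 = sub(-4, -4) = 0
  t20 = suml([-7, -7]) = -14
  t23 = neg(-14) = 14
  t24 = headl([0, -4, 7, 4, -5]) = 0
  t25 = max2(0, 14) = 14
  t26 = add(14, 2) = 16
  t32 = max2(16, 0) = 16
  t35 = sub(16, -4) = 20

Second demand — change propagation:
  t24: re-runs because a2 [0, -4, 7, 4, -5]->[-4]; new result -4.
  t25: re-runs because t24 0->-4; new result 14 (unchanged).
  t26: re-examined; everything it read last time is the same (t25 unchanged, a5 unchanged) — cache 16 kept, no run.
  t32: re-examined; everything it read last time is the same (t26 unchanged, t16 unchanged) — cache 16 kept, no run.
  t35: re-examined; everything it read last time is the same (t32 unchanged, t10 unchanged) — cache 20 kept, no run.

The important point: t25 recomputes to an identical value, and the output ends up unchanged.

t35 now evaluates to 20.
Run set: t24, t25 (2 run).
Changed values: a2, t24.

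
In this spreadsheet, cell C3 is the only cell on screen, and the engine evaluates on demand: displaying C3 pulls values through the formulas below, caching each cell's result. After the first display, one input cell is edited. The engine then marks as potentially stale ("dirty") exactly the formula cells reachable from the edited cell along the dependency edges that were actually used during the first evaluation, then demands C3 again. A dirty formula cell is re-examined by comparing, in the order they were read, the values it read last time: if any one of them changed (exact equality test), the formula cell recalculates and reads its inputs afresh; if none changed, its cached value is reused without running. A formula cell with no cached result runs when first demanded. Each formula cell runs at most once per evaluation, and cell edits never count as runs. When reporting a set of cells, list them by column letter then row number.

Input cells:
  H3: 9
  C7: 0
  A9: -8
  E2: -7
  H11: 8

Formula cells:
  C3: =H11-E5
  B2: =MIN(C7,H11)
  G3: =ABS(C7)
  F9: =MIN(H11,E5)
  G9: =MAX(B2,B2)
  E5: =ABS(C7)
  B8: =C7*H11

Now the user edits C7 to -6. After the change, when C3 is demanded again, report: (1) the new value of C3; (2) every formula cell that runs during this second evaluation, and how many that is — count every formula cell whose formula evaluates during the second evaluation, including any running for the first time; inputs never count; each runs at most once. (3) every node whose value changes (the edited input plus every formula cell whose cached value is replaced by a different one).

Initial pass — values computed on the first demand:
  E5 = ABS(0) = 0
  C3 = 8 - 0 = 8

Second demand — change propagation:
  E5: re-runs because C7 0->-6; new result 6.
  C3: re-runs because E5 0->6; new result 2.

C3 now evaluates to 2.
Run set: C3, E5 (2 run).
Changed values: C3, C7, E5.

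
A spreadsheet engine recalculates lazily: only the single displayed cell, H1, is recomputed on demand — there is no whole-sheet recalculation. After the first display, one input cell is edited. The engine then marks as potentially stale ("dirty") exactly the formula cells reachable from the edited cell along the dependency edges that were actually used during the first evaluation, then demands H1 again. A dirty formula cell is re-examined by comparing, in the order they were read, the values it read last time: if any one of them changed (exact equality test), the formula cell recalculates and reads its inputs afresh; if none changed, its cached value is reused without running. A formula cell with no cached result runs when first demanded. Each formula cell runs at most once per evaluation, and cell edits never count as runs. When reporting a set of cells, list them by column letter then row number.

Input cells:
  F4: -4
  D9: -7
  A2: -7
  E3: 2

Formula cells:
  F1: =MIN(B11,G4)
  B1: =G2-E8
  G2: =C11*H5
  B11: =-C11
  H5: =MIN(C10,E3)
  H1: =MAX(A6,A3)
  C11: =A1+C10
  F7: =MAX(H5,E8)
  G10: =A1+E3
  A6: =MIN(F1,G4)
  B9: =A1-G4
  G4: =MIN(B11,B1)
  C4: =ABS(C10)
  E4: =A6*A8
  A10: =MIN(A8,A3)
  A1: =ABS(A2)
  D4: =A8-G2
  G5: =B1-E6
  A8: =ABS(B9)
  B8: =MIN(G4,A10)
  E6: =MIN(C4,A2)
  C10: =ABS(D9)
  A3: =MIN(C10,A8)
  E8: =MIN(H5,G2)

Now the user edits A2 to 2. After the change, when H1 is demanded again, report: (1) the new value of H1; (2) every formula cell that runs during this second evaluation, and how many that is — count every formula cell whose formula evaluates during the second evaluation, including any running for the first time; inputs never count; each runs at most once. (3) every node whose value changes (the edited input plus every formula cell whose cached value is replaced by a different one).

First evaluation (everything demanded from the output):
  A1 = ABS(-7) = 7
  C10 = ABS(-7) = 7
  C11 = 7 + 7 = 14
  B11 = -(14) = -14
  H5 = MIN(7, 2) = 2
  G2 = 14 * 2 = 28
  E8 = MIN(2, 28) = 2
  B1 = 28 - 2 = 26
  G4 = MIN(-14, 26) = -14
  B9 = 7 - -14 = 21
  A8 = ABS(21) = 21
  A3 = MIN(7, 21) = 7
  F1 = MIN(-14, -14) = -14
  A6 = MIN(-14, -14) = -14
  H1 = MAX(-14, 7) = 7

Propagation after the edit:
  A1: runs — A2 -7->2; result 2.
  C11: runs — A1 7->2; result 9.
  B11: runs — C11 14->9; result -9.
  G2: runs — C11 14->9; result 18.
  E8: runs — G2 28->18; result 2 (same value as before).
  B1: runs — G2 28->18; result 16.
  G4: runs — B11 -14->-9; B1 26->16; result -9.
  B9: runs — A1 7->2; G4 -14->-9; result 11.
  A8: runs — B9 21->11; result 11.
  A3: runs — A8 21->11; result 7 (same value as before).
  F1: runs — B11 -14->-9; G4 -14->-9; result -9.
  A6: runs — F1 -14->-9; G4 -14->-9; result -9.
  H1: runs — A6 -14->-9; result 7 (same value as before).

New value of H1: 7.
Formula cells that run: A1, A3, A6, A8, B1, B9, B11, C11, E8, F1, G2, G4, H1 — 13 in total.
Values that change: A1, A2, A6, A8, B1, B9, B11, C11, F1, G2, G4.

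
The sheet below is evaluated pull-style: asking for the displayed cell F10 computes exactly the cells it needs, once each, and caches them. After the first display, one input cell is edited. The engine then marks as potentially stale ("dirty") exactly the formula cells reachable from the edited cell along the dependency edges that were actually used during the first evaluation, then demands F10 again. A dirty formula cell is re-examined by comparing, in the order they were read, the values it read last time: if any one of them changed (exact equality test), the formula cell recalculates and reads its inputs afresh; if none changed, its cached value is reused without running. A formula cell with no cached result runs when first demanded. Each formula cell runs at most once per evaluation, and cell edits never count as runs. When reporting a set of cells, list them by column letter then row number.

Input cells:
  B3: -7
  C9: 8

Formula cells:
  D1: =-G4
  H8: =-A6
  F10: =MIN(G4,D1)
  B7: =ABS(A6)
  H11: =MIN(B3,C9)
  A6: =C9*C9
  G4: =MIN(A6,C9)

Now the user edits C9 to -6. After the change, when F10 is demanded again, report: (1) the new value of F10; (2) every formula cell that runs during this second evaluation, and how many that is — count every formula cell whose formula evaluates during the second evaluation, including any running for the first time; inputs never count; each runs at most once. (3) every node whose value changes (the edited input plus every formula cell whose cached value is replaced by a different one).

First demand of the output computes:
  A6 = 8 * 8 = 64
  G4 = MIN(64, 8) = 8
  D1 = -(8) = -8
  F10 = MIN(8, -8) = -8

After the edit, cleaning proceeds:
  A6: a read changed (C9 8->-6; C9 8->-6) — executes, giving 36.
  G4: a read changed (A6 64->36; C9 8->-6) — executes, giving -6.
  D1: a read changed (G4 8->-6) — executes, giving 6.
  F10: a read changed (G4 8->-6; D1 -8->6) — executes, giving -6.

Demanding F10 again yields -6.
4 formula cells run: A6, D1, F10, G4.
The nodes whose values change: A6, C9, D1, F10, G4.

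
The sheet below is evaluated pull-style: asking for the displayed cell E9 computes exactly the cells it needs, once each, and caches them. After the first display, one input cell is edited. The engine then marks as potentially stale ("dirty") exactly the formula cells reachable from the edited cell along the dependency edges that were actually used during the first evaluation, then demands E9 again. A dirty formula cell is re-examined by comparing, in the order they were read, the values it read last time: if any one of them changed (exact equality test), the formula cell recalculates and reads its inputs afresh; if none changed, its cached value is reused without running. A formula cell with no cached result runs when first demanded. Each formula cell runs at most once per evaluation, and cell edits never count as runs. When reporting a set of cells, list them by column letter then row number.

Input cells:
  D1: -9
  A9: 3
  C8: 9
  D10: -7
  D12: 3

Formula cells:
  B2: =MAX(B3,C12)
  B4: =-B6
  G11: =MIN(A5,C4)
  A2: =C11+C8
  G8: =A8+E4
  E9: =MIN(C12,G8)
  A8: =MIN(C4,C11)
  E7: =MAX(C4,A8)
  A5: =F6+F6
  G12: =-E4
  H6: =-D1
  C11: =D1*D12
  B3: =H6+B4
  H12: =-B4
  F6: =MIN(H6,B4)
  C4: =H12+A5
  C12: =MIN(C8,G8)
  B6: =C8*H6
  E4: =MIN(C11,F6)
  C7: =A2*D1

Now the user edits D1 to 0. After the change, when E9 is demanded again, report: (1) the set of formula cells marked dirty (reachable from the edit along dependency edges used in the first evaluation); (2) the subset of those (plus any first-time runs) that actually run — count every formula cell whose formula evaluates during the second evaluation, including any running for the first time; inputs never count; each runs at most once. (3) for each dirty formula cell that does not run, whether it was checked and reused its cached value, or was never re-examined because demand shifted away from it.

The edit dirties: A5, A8, B4, B6, C4, C11, C12, E4, E9, F6, G8, H6, H12.
13 formula cells run: A5, A8, B4, B6, C4, C11, C12, E4, E9, F6, G8, H6, H12.
No dirty formula cell escaped a run.

First demand of the output computes:
  C11 = -9 * 3 = -27
  H6 = -(-9) = 9
  B6 = 9 * 9 = 81
  B4 = -(81) = -81
  F6 = MIN(9, -81) = -81
  A5 = -81 + -81 = -162
  E4 = MIN(-27, -81) = -81
  H12 = -(-81) = 81
  C4 = 81 + -162 = -81
  A8 = MIN(-81, -27) = -81
  G8 = -81 + -81 = -162
  C12 = MIN(9, -162) = -162
  E9 = MIN(-162, -162) = -162

After the edit, cleaning proceeds:
  C11: a read changed (D1 -9->0) — executes, giving 0.
  H6: a read changed (D1 -9->0) — executes, giving 0.
  B6: a read changed (H6 9->0) — executes, giving 0.
  B4: a read changed (B6 81->0) — executes, giving 0.
  F6: a read changed (H6 9->0; B4 -81->0) — executes, giving 0.
  A5: a read changed (F6 -81->0; F6 -81->0) — executes, giving 0.
  E4: a read changed (C11 -27->0; F6 -81->0) — executes, giving 0.
  H12: a read changed (B4 -81->0) — executes, giving 0.
  C4: a read changed (H12 81->0; A5 -162->0) — executes, giving 0.
  A8: a read changed (C4 -81->0; C11 -27->0) — executes, giving 0.
  G8: a read changed (A8 -81->0; E4 -81->0) — executes, giving 0.
  C12: a read changed (G8 -162->0) — executes, giving 0.
  E9: a read changed (C12 -162->0; G8 -162->0) — executes, giving 0.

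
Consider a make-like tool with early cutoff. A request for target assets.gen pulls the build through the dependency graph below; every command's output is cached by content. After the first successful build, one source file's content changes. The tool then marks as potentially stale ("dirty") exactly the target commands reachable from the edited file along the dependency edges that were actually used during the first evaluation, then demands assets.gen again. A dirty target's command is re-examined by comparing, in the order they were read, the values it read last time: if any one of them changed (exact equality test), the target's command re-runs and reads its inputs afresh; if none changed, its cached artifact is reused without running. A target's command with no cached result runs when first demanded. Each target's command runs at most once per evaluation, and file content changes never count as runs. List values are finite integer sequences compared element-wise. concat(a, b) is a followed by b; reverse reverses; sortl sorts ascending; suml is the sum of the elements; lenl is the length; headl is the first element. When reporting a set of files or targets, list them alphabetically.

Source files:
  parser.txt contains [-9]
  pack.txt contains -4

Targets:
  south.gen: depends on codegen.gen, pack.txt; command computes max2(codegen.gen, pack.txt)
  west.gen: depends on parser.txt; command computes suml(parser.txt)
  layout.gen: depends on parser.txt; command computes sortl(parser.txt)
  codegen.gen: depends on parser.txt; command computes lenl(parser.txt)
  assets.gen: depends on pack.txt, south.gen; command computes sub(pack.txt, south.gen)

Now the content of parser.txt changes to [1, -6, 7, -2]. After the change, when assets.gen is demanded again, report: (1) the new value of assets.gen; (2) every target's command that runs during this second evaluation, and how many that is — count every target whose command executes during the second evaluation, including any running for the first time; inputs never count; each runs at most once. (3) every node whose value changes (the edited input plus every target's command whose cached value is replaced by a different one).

First demand of the output computes:
  codegen.gen = lenl([-9]) = 1
  south.gen = max2(1, -4) = 1
  assets.gen = sub(-4, 1) = -5

After the edit, cleaning proceeds:
  codegen.gen: a read changed (parser.txt [-9]->[1, -6, 7, -2]) — executes, giving 4.
  south.gen: a read changed (codegen.gen 1->4) — executes, giving 4.
  assets.gen: a read changed (south.gen 1->4) — executes, giving -8.

Demanding assets.gen again yields -8.
3 target commands run: assets.gen, codegen.gen, south.gen.
The nodes whose values change: assets.gen, codegen.gen, parser.txt, south.gen.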